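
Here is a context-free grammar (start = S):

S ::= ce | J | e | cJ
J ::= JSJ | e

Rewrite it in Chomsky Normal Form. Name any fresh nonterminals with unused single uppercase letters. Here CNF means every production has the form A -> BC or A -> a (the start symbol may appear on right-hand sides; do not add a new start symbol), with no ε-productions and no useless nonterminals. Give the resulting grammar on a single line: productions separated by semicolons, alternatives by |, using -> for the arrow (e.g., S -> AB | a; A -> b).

No ε-productions.
After unit-elimination: S -> e | cJ | ce | JSJ; J -> e | JSJ.
TERM: introduce A -> c, B -> e and substitute in every rule of length ≥2.
BIN: J -> JSJ becomes J -> JC, C -> SJ; S -> JSJ becomes S -> JD, D -> SJ.

S -> e | AB | AJ | JD; A -> c; B -> e; C -> SJ; D -> SJ; J -> e | JC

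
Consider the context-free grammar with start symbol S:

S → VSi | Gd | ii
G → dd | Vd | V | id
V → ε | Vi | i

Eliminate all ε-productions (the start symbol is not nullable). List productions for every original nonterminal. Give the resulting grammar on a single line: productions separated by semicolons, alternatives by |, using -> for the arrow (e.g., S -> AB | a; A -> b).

Nullable set: {G, V}.
S -> Gd: G nullable, giving Gd | d.
S -> VSi: V nullable, giving Si | VSi.
G -> V: V nullable, giving V.
G -> Vd: V nullable, giving Vd | d.
Drop V -> ε.
V -> Vi: V nullable, giving Vi | i.
Unchanged (no nullable symbols): S -> ii; G -> dd; G -> id; V -> i.

S -> d | Gd | Si | ii | VSi; G -> V | d | Vd | dd | id; V -> i | Vi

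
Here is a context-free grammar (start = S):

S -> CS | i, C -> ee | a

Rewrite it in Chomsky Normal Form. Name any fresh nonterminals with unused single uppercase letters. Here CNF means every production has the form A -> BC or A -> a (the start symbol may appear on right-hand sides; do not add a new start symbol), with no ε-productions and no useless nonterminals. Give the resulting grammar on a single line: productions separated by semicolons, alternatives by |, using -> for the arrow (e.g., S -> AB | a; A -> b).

No ε-productions.
No unit productions to eliminate.
TERM: introduce A -> e and substitute in every rule of length ≥2.

S -> i | CS; A -> e; C -> a | AA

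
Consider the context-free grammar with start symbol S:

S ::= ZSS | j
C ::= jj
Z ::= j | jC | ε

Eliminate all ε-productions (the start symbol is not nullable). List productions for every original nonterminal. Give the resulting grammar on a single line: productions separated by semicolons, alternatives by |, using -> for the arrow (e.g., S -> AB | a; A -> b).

S -> j | SS | ZSS; C -> jj; Z -> j | jC

Nullable set: {Z}.
S -> ZSS: Z nullable, giving SS | ZSS.
Drop Z -> ε.
Unchanged (no nullable symbols): S -> j; C -> jj; Z -> j; Z -> jC.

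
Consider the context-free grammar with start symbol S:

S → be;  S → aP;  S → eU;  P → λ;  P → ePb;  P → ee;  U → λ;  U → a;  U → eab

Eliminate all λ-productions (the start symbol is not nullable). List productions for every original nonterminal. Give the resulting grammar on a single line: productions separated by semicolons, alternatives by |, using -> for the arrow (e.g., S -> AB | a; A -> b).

Nullable set: {P, U}.
S -> aP: P nullable, giving a | aP.
S -> eU: U nullable, giving e | eU.
Drop P -> λ.
P -> ePb: P nullable, giving ePb | eb.
Drop U -> λ.
Unchanged (no nullable symbols): S -> be; P -> ee; U -> a; U -> eab.

S -> a | e | aP | be | eU; P -> eb | ee | ePb; U -> a | eab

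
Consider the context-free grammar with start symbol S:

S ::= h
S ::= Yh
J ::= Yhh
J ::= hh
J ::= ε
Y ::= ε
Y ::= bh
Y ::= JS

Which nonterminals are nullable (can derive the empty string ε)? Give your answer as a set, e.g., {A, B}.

{J, Y}

Directly nullable (have an ε-rule): {J, Y}.
Not nullable: S — each has a terminal in every rule's right-hand side or depends on a non-nullable symbol.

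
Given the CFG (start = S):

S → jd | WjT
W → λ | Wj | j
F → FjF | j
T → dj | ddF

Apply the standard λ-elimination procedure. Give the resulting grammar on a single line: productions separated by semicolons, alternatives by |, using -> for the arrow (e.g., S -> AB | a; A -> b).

Nullable set: {W}.
S -> WjT: W nullable, giving WjT | jT.
Drop W -> λ.
W -> Wj: W nullable, giving Wj | j.
Unchanged (no nullable symbols): S -> jd; F -> FjF; F -> j; T -> ddF; T -> dj; W -> j.

S -> jT | jd | WjT; F -> j | FjF; T -> dj | ddF; W -> j | Wj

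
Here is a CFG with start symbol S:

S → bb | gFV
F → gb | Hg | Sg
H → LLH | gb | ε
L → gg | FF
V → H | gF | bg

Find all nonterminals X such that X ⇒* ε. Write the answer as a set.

Directly nullable (have an ε-rule): {H}.
V is nullable via V -> H (every symbol on the right is already known nullable).
Not nullable: F, L, S — each has a terminal in every rule's right-hand side or depends on a non-nullable symbol.

{H, V}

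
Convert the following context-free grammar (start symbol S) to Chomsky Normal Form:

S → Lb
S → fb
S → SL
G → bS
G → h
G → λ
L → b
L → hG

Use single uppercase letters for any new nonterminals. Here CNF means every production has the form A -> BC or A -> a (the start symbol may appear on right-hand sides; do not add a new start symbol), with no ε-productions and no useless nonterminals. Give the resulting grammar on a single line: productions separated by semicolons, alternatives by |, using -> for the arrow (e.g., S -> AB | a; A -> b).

Nullable: {G}; after ε-elimination: S -> Lb | SL | fb; G -> h | bS; L -> b | h | hG.
No unit productions to eliminate.
TERM: introduce A -> b, C -> f, B -> h and substitute in every rule of length ≥2.

S -> CA | LA | SL; A -> b; B -> h; C -> f; G -> h | AS; L -> b | h | BG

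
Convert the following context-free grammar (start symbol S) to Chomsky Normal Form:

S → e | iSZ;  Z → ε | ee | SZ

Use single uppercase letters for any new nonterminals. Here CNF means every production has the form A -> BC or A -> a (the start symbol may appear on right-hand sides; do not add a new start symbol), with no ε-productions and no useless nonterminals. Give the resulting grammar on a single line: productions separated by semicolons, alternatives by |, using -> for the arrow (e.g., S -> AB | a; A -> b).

S -> e | AC | AS; A -> i; B -> e; C -> SZ; D -> SZ; Z -> e | AD | AS | BB | SZ

Nullable: {Z}; after ε-elimination: S -> e | iS | iSZ; Z -> S | SZ | ee.
After unit-elimination: S -> e | iS | iSZ; Z -> e | SZ | ee | iS | iSZ.
TERM: introduce B -> e, A -> i and substitute in every rule of length ≥2.
BIN: S -> ASZ becomes S -> AC, C -> SZ; Z -> ASZ becomes Z -> AD, D -> SZ.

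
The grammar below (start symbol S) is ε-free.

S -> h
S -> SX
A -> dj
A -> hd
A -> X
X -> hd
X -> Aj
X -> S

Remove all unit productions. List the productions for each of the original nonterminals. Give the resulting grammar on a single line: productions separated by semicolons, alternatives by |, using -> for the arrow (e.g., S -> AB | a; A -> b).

S -> h | SX; A -> h | Aj | SX | dj | hd; X -> h | Aj | SX | hd

Unit productions: A->X, X->S.
Unit pairs (A ⇒* B via units): (A,S), (A,X), (X,S).
S: inherits non-unit rules of {S} → SX | h.
A: inherits non-unit rules of {A, S, X} → Aj | SX | dj | h | hd.
X: inherits non-unit rules of {S, X} → Aj | SX | h | hd.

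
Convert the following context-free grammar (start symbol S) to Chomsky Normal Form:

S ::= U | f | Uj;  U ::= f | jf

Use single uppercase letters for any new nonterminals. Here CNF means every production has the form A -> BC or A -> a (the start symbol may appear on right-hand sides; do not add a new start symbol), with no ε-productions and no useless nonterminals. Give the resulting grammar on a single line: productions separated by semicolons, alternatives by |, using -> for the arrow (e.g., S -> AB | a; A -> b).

S -> f | AB | UA; A -> j; B -> f; U -> f | AB

No ε-productions.
After unit-elimination: S -> f | Uj | jf; U -> f | jf.
TERM: introduce B -> f, A -> j and substitute in every rule of length ≥2.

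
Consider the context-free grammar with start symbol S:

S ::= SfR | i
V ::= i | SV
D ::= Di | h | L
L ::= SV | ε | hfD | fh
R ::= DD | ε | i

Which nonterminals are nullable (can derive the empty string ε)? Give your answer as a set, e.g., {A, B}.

Directly nullable (have an ε-rule): {L, R}.
D is nullable via D -> L (every symbol on the right is already known nullable).
Not nullable: S, V — each has a terminal in every rule's right-hand side or depends on a non-nullable symbol.

{D, L, R}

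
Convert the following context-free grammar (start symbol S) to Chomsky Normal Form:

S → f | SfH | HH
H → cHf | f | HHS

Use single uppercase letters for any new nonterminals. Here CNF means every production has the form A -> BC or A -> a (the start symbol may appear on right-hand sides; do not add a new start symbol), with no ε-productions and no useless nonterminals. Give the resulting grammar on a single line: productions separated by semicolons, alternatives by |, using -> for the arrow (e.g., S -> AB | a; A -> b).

S -> f | HH | SE; A -> c; B -> f; C -> HB; D -> HS; E -> BH; H -> f | AC | HD

No ε-productions.
No unit productions to eliminate.
TERM: introduce A -> c, B -> f and substitute in every rule of length ≥2.
BIN: H -> AHB becomes H -> AC, C -> HB; H -> HHS becomes H -> HD, D -> HS; S -> SBH becomes S -> SE, E -> BH.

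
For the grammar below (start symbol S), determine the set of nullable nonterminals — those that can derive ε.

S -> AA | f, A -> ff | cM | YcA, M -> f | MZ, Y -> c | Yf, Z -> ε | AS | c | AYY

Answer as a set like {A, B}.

Directly nullable (have an ε-rule): {Z}.
Not nullable: A, M, S, Y — each has a terminal in every rule's right-hand side or depends on a non-nullable symbol.

{Z}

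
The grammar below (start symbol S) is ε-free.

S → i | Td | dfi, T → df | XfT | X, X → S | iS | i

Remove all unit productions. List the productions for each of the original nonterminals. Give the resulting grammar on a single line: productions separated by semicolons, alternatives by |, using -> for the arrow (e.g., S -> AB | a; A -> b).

Unit productions: T->X, X->S.
Unit pairs (A ⇒* B via units): (T,S), (T,X), (X,S).
S: inherits non-unit rules of {S} → Td | dfi | i.
T: inherits non-unit rules of {S, T, X} → Td | XfT | df | dfi | i | iS.
X: inherits non-unit rules of {S, X} → Td | dfi | i | iS.

S -> i | Td | dfi; T -> i | Td | df | iS | XfT | dfi; X -> i | Td | iS | dfi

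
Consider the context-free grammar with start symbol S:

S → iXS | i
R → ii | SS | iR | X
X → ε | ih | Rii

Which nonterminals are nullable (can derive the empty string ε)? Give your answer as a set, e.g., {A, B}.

Directly nullable (have an ε-rule): {X}.
R is nullable via R -> X (every symbol on the right is already known nullable).
Not nullable: S — each has a terminal in every rule's right-hand side or depends on a non-nullable symbol.

{R, X}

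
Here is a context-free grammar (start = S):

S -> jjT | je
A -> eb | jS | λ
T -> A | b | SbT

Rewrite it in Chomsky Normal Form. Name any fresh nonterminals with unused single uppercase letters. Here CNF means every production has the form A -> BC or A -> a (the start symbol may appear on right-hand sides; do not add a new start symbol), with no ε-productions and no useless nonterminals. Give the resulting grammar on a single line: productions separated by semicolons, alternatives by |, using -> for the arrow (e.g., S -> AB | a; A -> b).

Nullable: {A, T}; after ε-elimination: S -> je | jj | jjT; A -> eb | jS; T -> A | b | Sb | SbT.
After unit-elimination: S -> je | jj | jjT; A -> eb | jS; T -> b | Sb | eb | jS | SbT.
TERM: introduce C -> b, B -> e, D -> j and substitute in every rule of length ≥2.
BIN: S -> DDT becomes S -> DE, E -> DT; T -> SCT becomes T -> SF, F -> CT.
Drop unreachable/unproductive: A.

S -> DB | DD | DE; B -> e; C -> b; D -> j; E -> DT; F -> CT; T -> b | BC | DS | SC | SF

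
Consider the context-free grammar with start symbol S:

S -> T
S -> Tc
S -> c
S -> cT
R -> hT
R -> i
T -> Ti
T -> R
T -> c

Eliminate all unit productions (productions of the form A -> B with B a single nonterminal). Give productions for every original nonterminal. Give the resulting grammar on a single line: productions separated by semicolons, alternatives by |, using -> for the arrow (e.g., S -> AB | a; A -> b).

S -> c | i | Tc | Ti | cT | hT; R -> i | hT; T -> c | i | Ti | hT

Unit productions: S->T, T->R.
Unit pairs (A ⇒* B via units): (S,R), (S,T), (T,R).
S: inherits non-unit rules of {R, S, T} → Tc | Ti | c | cT | hT | i.
R: inherits non-unit rules of {R} → hT | i.
T: inherits non-unit rules of {R, T} → Ti | c | hT | i.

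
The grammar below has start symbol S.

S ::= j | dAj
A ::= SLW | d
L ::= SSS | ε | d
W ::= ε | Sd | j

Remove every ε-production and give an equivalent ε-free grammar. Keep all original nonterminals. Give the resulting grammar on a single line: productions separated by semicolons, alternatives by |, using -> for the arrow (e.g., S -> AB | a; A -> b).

Nullable set: {L, W}.
A -> SLW: L, W nullable, giving S | SL | SLW | SW.
Drop L -> ε.
Drop W -> ε.
Unchanged (no nullable symbols): S -> dAj; S -> j; A -> d; L -> SSS; L -> d; W -> Sd; W -> j.

S -> j | dAj; A -> S | d | SL | SW | SLW; L -> d | SSS; W -> j | Sd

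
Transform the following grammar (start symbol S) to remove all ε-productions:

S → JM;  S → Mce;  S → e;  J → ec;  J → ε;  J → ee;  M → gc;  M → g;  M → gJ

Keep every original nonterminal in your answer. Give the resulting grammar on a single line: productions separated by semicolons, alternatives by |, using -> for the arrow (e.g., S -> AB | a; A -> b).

S -> M | e | JM | Mce; J -> ec | ee; M -> g | gJ | gc

Nullable set: {J}.
S -> JM: J nullable, giving JM | M.
Drop J -> ε.
M -> gJ: J nullable, giving g | gJ.
Unchanged (no nullable symbols): S -> Mce; S -> e; J -> ec; J -> ee; M -> g; M -> gc.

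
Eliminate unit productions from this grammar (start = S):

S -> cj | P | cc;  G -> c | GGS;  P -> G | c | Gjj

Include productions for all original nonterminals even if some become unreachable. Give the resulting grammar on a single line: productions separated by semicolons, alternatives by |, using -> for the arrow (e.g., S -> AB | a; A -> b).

Unit productions: P->G, S->P.
Unit pairs (A ⇒* B via units): (P,G), (S,G), (S,P).
S: inherits non-unit rules of {G, P, S} → GGS | Gjj | c | cc | cj.
G: inherits non-unit rules of {G} → GGS | c.
P: inherits non-unit rules of {G, P} → GGS | Gjj | c.

S -> c | cc | cj | GGS | Gjj; G -> c | GGS; P -> c | GGS | Gjj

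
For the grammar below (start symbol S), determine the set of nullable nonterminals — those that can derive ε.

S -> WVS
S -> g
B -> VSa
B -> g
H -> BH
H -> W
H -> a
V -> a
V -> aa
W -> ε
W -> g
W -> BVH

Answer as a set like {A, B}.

{H, W}

Directly nullable (have an ε-rule): {W}.
H is nullable via H -> W (every symbol on the right is already known nullable).
Not nullable: B, S, V — each has a terminal in every rule's right-hand side or depends on a non-nullable symbol.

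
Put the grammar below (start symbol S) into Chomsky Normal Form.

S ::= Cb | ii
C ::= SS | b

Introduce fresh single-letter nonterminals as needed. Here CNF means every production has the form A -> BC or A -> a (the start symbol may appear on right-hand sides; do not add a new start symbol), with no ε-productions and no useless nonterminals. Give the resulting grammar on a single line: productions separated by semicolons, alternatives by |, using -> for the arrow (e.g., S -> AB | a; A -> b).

S -> BB | CA; A -> b; B -> i; C -> b | SS

No ε-productions.
No unit productions to eliminate.
TERM: introduce A -> b, B -> i and substitute in every rule of length ≥2.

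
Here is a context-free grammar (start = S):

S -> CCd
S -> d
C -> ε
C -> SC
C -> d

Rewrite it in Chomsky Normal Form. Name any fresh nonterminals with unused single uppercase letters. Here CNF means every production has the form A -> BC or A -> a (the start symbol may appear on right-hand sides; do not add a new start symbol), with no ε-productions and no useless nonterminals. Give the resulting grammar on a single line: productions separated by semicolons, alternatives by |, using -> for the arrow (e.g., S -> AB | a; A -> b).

S -> d | CA | CD; A -> d; B -> CA; C -> d | CA | CB | SC; D -> CA

Nullable: {C}; after ε-elimination: S -> d | Cd | CCd; C -> S | d | SC.
After unit-elimination: S -> d | Cd | CCd; C -> d | Cd | SC | CCd.
TERM: introduce A -> d and substitute in every rule of length ≥2.
BIN: C -> CCA becomes C -> CB, B -> CA; S -> CCA becomes S -> CD, D -> CA.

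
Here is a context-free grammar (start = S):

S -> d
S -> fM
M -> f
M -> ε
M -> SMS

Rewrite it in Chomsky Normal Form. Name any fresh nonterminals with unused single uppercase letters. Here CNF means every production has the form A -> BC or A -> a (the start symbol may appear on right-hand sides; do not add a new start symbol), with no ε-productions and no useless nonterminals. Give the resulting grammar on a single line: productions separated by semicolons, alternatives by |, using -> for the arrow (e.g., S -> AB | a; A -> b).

Nullable: {M}; after ε-elimination: S -> d | f | fM; M -> f | SS | SMS.
No unit productions to eliminate.
TERM: introduce A -> f and substitute in every rule of length ≥2.
BIN: M -> SMS becomes M -> SB, B -> MS.

S -> d | f | AM; A -> f; B -> MS; M -> f | SB | SS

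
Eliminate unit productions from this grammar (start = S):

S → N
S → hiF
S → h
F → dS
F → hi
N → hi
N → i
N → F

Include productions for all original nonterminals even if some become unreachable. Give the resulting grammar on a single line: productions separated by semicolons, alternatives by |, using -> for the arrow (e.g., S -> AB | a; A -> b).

Unit productions: N->F, S->N.
Unit pairs (A ⇒* B via units): (N,F), (S,F), (S,N).
S: inherits non-unit rules of {F, N, S} → dS | h | hi | hiF | i.
F: inherits non-unit rules of {F} → dS | hi.
N: inherits non-unit rules of {F, N} → dS | hi | i.

S -> h | i | dS | hi | hiF; F -> dS | hi; N -> i | dS | hi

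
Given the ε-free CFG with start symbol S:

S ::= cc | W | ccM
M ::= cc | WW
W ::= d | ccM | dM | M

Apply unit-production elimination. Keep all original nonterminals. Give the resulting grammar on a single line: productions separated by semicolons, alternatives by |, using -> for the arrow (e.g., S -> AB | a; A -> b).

S -> d | WW | cc | dM | ccM; M -> WW | cc; W -> d | WW | cc | dM | ccM

Unit productions: S->W, W->M.
Unit pairs (A ⇒* B via units): (S,M), (S,W), (W,M).
S: inherits non-unit rules of {M, S, W} → WW | cc | ccM | d | dM.
M: inherits non-unit rules of {M} → WW | cc.
W: inherits non-unit rules of {M, W} → WW | cc | ccM | d | dM.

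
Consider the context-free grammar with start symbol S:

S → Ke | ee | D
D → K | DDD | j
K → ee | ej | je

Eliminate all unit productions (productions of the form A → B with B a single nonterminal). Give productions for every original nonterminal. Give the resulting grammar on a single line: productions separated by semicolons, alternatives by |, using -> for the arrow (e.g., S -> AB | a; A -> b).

Unit productions: D->K, S->D.
Unit pairs (A ⇒* B via units): (D,K), (S,D), (S,K).
S: inherits non-unit rules of {D, K, S} → DDD | Ke | ee | ej | j | je.
D: inherits non-unit rules of {D, K} → DDD | ee | ej | j | je.
K: inherits non-unit rules of {K} → ee | ej | je.

S -> j | Ke | ee | ej | je | DDD; D -> j | ee | ej | je | DDD; K -> ee | ej | je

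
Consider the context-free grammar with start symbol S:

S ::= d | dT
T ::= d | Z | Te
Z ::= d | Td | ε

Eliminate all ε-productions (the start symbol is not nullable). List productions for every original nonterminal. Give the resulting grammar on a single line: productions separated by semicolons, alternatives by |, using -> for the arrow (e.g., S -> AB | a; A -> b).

Nullable set: {T, Z}.
S -> dT: T nullable, giving d | dT.
T -> Te: T nullable, giving Te | e.
T -> Z: Z nullable, giving Z.
Drop Z -> ε.
Z -> Td: T nullable, giving Td | d.
Unchanged (no nullable symbols): S -> d; T -> d; Z -> d.

S -> d | dT; T -> Z | d | e | Te; Z -> d | Td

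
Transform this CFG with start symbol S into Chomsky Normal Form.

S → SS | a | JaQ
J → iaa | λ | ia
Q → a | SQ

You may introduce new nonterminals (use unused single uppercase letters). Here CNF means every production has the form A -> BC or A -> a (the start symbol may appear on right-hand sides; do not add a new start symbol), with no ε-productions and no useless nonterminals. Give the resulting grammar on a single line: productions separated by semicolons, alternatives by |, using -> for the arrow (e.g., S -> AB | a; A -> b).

Nullable: {J}; after ε-elimination: S -> a | SS | aQ | JaQ; J -> ia | iaa; Q -> a | SQ.
No unit productions to eliminate.
TERM: introduce B -> a, A -> i and substitute in every rule of length ≥2.
BIN: J -> ABB becomes J -> AC, C -> BB; S -> JBQ becomes S -> JD, D -> BQ.

S -> a | BQ | JD | SS; A -> i; B -> a; C -> BB; D -> BQ; J -> AB | AC; Q -> a | SQ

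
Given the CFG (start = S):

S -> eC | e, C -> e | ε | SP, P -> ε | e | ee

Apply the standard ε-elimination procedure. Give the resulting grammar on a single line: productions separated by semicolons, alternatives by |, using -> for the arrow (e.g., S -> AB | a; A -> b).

Nullable set: {C, P}.
S -> eC: C nullable, giving e | eC.
Drop C -> ε.
C -> SP: P nullable, giving S | SP.
Drop P -> ε.
Unchanged (no nullable symbols): S -> e; C -> e; P -> e; P -> ee.

S -> e | eC; C -> S | e | SP; P -> e | ee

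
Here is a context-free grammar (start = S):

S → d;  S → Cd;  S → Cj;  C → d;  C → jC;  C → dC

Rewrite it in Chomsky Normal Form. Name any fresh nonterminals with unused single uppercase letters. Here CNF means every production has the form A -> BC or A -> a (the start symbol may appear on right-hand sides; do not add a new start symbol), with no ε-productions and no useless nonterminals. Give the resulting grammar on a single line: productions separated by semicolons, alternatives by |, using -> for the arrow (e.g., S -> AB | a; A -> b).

No ε-productions.
No unit productions to eliminate.
TERM: introduce A -> d, B -> j and substitute in every rule of length ≥2.

S -> d | CA | CB; A -> d; B -> j; C -> d | AC | BC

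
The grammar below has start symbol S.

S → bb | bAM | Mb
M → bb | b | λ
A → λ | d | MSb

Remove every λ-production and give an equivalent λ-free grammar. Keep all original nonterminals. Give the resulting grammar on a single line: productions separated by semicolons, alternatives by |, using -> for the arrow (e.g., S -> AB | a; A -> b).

S -> b | Mb | bA | bM | bb | bAM; A -> d | Sb | MSb; M -> b | bb

Nullable set: {A, M}.
S -> Mb: M nullable, giving Mb | b.
S -> bAM: A, M nullable, giving b | bA | bAM | bM.
Drop A -> λ.
A -> MSb: M nullable, giving MSb | Sb.
Drop M -> λ.
Unchanged (no nullable symbols): S -> bb; A -> d; M -> b; M -> bb.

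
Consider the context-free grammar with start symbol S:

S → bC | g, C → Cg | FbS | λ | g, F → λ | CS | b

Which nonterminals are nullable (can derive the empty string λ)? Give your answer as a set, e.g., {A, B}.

Directly nullable (have an ε-rule): {C, F}.
Not nullable: S — each has a terminal in every rule's right-hand side or depends on a non-nullable symbol.

{C, F}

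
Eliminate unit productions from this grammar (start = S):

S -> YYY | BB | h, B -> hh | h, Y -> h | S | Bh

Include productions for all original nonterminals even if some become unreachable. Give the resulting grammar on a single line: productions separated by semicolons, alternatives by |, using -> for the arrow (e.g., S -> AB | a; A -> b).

Unit productions: Y->S.
Unit pairs (A ⇒* B via units): (Y,S).
S: inherits non-unit rules of {S} → BB | YYY | h.
B: inherits non-unit rules of {B} → h | hh.
Y: inherits non-unit rules of {S, Y} → BB | Bh | YYY | h.

S -> h | BB | YYY; B -> h | hh; Y -> h | BB | Bh | YYY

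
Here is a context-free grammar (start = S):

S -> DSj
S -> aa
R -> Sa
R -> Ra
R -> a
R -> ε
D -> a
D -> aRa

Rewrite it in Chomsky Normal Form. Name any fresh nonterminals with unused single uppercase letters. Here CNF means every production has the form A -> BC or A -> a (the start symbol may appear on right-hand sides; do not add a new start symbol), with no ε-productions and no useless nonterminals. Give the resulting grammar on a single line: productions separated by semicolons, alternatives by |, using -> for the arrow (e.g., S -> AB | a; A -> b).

Nullable: {R}; after ε-elimination: S -> aa | DSj; D -> a | aa | aRa; R -> a | Ra | Sa.
No unit productions to eliminate.
TERM: introduce A -> a, B -> j and substitute in every rule of length ≥2.
BIN: D -> ARA becomes D -> AC, C -> RA; S -> DSB becomes S -> DE, E -> SB.

S -> AA | DE; A -> a; B -> j; C -> RA; D -> a | AA | AC; E -> SB; R -> a | RA | SA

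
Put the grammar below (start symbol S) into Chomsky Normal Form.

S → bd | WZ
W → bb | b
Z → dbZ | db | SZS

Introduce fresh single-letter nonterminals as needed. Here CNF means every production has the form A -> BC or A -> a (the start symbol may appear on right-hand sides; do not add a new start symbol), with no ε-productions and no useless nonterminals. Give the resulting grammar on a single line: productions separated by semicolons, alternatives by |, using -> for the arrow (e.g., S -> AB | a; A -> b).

S -> AB | WZ; A -> b; B -> d; C -> AZ; D -> ZS; W -> b | AA; Z -> BA | BC | SD

No ε-productions.
No unit productions to eliminate.
TERM: introduce A -> b, B -> d and substitute in every rule of length ≥2.
BIN: Z -> BAZ becomes Z -> BC, C -> AZ; Z -> SZS becomes Z -> SD, D -> ZS.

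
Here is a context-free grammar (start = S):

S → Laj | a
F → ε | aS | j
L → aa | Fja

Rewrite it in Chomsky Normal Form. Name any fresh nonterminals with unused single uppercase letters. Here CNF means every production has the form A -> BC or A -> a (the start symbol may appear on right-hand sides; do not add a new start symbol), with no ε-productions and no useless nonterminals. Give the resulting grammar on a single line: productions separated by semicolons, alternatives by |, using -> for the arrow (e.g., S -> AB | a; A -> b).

S -> a | LD; A -> a; B -> j; C -> BA; D -> AB; F -> j | AS; L -> AA | BA | FC

Nullable: {F}; after ε-elimination: S -> a | Laj; F -> j | aS; L -> aa | ja | Fja.
No unit productions to eliminate.
TERM: introduce A -> a, B -> j and substitute in every rule of length ≥2.
BIN: L -> FBA becomes L -> FC, C -> BA; S -> LAB becomes S -> LD, D -> AB.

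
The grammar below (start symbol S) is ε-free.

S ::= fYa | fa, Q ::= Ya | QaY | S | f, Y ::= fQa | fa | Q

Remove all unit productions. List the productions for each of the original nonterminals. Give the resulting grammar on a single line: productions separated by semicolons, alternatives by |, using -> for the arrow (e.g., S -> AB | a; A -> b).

Unit productions: Q->S, Y->Q.
Unit pairs (A ⇒* B via units): (Q,S), (Y,Q), (Y,S).
S: inherits non-unit rules of {S} → fYa | fa.
Q: inherits non-unit rules of {Q, S} → QaY | Ya | f | fYa | fa.
Y: inherits non-unit rules of {Q, S, Y} → QaY | Ya | f | fQa | fYa | fa.

S -> fa | fYa; Q -> f | Ya | fa | QaY | fYa; Y -> f | Ya | fa | QaY | fQa | fYa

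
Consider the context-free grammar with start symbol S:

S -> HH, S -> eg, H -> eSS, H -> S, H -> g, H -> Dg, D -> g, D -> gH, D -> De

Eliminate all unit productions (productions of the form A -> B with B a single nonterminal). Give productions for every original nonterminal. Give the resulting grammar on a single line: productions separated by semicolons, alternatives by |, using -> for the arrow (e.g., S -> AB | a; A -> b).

S -> HH | eg; D -> g | De | gH; H -> g | Dg | HH | eg | eSS

Unit productions: H->S.
Unit pairs (A ⇒* B via units): (H,S).
S: inherits non-unit rules of {S} → HH | eg.
D: inherits non-unit rules of {D} → De | g | gH.
H: inherits non-unit rules of {H, S} → Dg | HH | eSS | eg | g.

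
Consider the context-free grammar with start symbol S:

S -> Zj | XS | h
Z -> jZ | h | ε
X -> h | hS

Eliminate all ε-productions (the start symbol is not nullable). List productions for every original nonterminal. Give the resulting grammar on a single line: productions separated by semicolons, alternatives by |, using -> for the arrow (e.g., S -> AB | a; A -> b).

Nullable set: {Z}.
S -> Zj: Z nullable, giving Zj | j.
Drop Z -> ε.
Z -> jZ: Z nullable, giving j | jZ.
Unchanged (no nullable symbols): S -> XS; S -> h; X -> h; X -> hS; Z -> h.

S -> h | j | XS | Zj; X -> h | hS; Z -> h | j | jZ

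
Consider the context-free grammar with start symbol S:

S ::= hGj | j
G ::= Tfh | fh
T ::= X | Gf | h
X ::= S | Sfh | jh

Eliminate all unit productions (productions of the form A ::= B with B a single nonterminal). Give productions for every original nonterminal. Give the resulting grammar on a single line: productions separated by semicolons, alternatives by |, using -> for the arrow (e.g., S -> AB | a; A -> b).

S -> j | hGj; G -> fh | Tfh; T -> h | j | Gf | jh | Sfh | hGj; X -> j | jh | Sfh | hGj

Unit productions: T->X, X->S.
Unit pairs (A ⇒* B via units): (T,S), (T,X), (X,S).
S: inherits non-unit rules of {S} → hGj | j.
G: inherits non-unit rules of {G} → Tfh | fh.
T: inherits non-unit rules of {S, T, X} → Gf | Sfh | h | hGj | j | jh.
X: inherits non-unit rules of {S, X} → Sfh | hGj | j | jh.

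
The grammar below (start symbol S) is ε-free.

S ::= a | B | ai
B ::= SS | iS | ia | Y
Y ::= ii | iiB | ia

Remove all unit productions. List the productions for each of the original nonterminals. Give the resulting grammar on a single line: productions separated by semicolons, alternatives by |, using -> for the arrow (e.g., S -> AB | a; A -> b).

S -> a | SS | ai | iS | ia | ii | iiB; B -> SS | iS | ia | ii | iiB; Y -> ia | ii | iiB

Unit productions: B->Y, S->B.
Unit pairs (A ⇒* B via units): (B,Y), (S,B), (S,Y).
S: inherits non-unit rules of {B, S, Y} → SS | a | ai | iS | ia | ii | iiB.
B: inherits non-unit rules of {B, Y} → SS | iS | ia | ii | iiB.
Y: inherits non-unit rules of {Y} → ia | ii | iiB.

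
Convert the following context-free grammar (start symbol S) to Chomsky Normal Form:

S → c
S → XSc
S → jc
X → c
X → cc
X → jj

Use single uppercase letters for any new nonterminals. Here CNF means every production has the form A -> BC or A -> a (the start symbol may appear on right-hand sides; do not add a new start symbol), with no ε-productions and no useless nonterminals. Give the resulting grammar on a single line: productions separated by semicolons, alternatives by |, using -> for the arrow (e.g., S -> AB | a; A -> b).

S -> c | BA | XC; A -> c; B -> j; C -> SA; X -> c | AA | BB

No ε-productions.
No unit productions to eliminate.
TERM: introduce A -> c, B -> j and substitute in every rule of length ≥2.
BIN: S -> XSA becomes S -> XC, C -> SA.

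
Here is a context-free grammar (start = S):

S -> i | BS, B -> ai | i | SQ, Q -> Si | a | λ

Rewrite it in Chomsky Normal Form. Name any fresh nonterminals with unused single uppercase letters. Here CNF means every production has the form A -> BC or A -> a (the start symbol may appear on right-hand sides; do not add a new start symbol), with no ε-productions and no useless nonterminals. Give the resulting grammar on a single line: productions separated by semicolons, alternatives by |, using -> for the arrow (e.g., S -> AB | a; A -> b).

Nullable: {Q}; after ε-elimination: S -> i | BS; B -> S | i | SQ | ai; Q -> a | Si.
After unit-elimination: S -> i | BS; B -> i | BS | SQ | ai; Q -> a | Si.
TERM: introduce A -> a, C -> i and substitute in every rule of length ≥2.

S -> i | BS; A -> a; B -> i | AC | BS | SQ; C -> i; Q -> a | SC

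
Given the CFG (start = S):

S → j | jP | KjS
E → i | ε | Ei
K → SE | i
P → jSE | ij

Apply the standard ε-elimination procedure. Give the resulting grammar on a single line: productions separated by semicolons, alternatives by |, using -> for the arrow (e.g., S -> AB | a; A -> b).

Nullable set: {E}.
Drop E -> ε.
E -> Ei: E nullable, giving Ei | i.
K -> SE: E nullable, giving S | SE.
P -> jSE: E nullable, giving jS | jSE.
Unchanged (no nullable symbols): S -> KjS; S -> j; S -> jP; E -> i; K -> i; P -> ij.

S -> j | jP | KjS; E -> i | Ei; K -> S | i | SE; P -> ij | jS | jSE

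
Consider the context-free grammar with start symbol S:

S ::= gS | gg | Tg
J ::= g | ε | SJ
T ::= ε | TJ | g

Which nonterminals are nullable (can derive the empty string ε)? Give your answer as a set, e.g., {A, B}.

{J, T}

Directly nullable (have an ε-rule): {J, T}.
Not nullable: S — each has a terminal in every rule's right-hand side or depends on a non-nullable symbol.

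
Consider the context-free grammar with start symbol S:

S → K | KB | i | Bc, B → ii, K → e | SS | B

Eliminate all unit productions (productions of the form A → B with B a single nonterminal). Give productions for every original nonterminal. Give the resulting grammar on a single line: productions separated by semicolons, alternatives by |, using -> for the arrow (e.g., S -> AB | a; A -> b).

Unit productions: K->B, S->K.
Unit pairs (A ⇒* B via units): (K,B), (S,B), (S,K).
S: inherits non-unit rules of {B, K, S} → Bc | KB | SS | e | i | ii.
B: inherits non-unit rules of {B} → ii.
K: inherits non-unit rules of {B, K} → SS | e | ii.

S -> e | i | Bc | KB | SS | ii; B -> ii; K -> e | SS | ii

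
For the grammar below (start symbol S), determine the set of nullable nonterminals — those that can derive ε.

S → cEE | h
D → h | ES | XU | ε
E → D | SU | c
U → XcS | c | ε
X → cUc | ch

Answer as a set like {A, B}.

Directly nullable (have an ε-rule): {D, U}.
E is nullable via E -> D (every symbol on the right is already known nullable).
Not nullable: S, X — each has a terminal in every rule's right-hand side or depends on a non-nullable symbol.

{D, E, U}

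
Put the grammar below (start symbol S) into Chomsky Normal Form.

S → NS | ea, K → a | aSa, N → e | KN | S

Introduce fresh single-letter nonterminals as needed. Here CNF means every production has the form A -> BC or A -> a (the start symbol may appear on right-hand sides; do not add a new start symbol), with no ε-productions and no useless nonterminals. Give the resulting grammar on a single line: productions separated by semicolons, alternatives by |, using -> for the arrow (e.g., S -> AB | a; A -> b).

No ε-productions.
After unit-elimination: S -> NS | ea; K -> a | aSa; N -> e | KN | NS | ea.
TERM: introduce A -> a, B -> e and substitute in every rule of length ≥2.
BIN: K -> ASA becomes K -> AC, C -> SA.

S -> BA | NS; A -> a; B -> e; C -> SA; K -> a | AC; N -> e | BA | KN | NS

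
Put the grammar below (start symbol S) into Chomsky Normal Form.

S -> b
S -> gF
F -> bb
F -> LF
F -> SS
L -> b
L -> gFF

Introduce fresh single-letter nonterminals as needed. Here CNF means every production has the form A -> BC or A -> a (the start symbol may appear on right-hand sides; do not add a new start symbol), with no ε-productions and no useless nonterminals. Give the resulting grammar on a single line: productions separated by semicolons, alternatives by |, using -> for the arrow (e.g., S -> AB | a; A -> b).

S -> b | BF; A -> b; B -> g; C -> FF; F -> AA | LF | SS; L -> b | BC

No ε-productions.
No unit productions to eliminate.
TERM: introduce A -> b, B -> g and substitute in every rule of length ≥2.
BIN: L -> BFF becomes L -> BC, C -> FF.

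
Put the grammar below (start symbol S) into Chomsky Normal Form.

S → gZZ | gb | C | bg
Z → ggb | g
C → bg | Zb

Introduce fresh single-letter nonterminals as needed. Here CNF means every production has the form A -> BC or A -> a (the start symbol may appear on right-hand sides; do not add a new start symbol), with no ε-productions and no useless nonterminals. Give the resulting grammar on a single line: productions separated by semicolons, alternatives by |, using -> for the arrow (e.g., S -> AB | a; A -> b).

No ε-productions.
After unit-elimination: S -> Zb | bg | gb | gZZ; C -> Zb | bg; Z -> g | ggb.
TERM: introduce A -> b, B -> g and substitute in every rule of length ≥2.
BIN: S -> BZZ becomes S -> BD, D -> ZZ; Z -> BBA becomes Z -> BE, E -> BA.
Drop unreachable/unproductive: C.

S -> AB | BA | BD | ZA; A -> b; B -> g; D -> ZZ; E -> BA; Z -> g | BE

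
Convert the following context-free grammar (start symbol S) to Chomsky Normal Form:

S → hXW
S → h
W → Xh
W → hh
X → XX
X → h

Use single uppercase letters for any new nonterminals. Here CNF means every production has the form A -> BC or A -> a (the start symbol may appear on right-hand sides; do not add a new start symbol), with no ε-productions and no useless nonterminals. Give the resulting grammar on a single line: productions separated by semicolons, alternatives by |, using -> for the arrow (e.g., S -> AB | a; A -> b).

S -> h | AB; A -> h; B -> XW; W -> AA | XA; X -> h | XX

No ε-productions.
No unit productions to eliminate.
TERM: introduce A -> h and substitute in every rule of length ≥2.
BIN: S -> AXW becomes S -> AB, B -> XW.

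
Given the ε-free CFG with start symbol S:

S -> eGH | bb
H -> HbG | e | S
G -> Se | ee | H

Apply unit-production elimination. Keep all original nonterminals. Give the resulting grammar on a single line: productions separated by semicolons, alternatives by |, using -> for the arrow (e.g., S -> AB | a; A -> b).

Unit productions: G->H, H->S.
Unit pairs (A ⇒* B via units): (G,H), (G,S), (H,S).
S: inherits non-unit rules of {S} → bb | eGH.
G: inherits non-unit rules of {G, H, S} → HbG | Se | bb | e | eGH | ee.
H: inherits non-unit rules of {H, S} → HbG | bb | e | eGH.

S -> bb | eGH; G -> e | Se | bb | ee | HbG | eGH; H -> e | bb | HbG | eGH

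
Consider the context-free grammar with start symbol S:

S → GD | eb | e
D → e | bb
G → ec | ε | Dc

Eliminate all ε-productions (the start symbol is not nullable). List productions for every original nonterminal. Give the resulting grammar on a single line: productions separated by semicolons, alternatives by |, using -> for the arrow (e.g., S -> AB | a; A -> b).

Nullable set: {G}.
S -> GD: G nullable, giving D | GD.
Drop G -> ε.
Unchanged (no nullable symbols): S -> e; S -> eb; D -> bb; D -> e; G -> Dc; G -> ec.

S -> D | e | GD | eb; D -> e | bb; G -> Dc | ec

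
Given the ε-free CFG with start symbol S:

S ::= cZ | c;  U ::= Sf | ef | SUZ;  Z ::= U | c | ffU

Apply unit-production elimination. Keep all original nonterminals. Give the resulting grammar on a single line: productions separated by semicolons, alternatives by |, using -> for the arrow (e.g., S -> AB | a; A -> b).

Unit productions: Z->U.
Unit pairs (A ⇒* B via units): (Z,U).
S: inherits non-unit rules of {S} → c | cZ.
U: inherits non-unit rules of {U} → SUZ | Sf | ef.
Z: inherits non-unit rules of {U, Z} → SUZ | Sf | c | ef | ffU.

S -> c | cZ; U -> Sf | ef | SUZ; Z -> c | Sf | ef | SUZ | ffU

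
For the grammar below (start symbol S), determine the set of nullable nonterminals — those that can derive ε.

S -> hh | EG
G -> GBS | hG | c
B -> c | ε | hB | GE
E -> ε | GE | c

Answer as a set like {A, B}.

{B, E}

Directly nullable (have an ε-rule): {B, E}.
Not nullable: G, S — each has a terminal in every rule's right-hand side or depends on a non-nullable symbol.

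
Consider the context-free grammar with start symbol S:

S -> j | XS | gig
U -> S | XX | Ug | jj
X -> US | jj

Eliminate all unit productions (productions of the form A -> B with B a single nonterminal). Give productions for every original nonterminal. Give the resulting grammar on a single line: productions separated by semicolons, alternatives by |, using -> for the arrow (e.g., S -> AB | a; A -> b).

Unit productions: U->S.
Unit pairs (A ⇒* B via units): (U,S).
S: inherits non-unit rules of {S} → XS | gig | j.
U: inherits non-unit rules of {S, U} → Ug | XS | XX | gig | j | jj.
X: inherits non-unit rules of {X} → US | jj.

S -> j | XS | gig; U -> j | Ug | XS | XX | jj | gig; X -> US | jj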